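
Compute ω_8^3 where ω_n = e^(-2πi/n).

ω_8^3 = e^(-2πi·3/8)
= cos(-2π·3/8) + i·sin(-2π·3/8)
= cos(-6π/8) + i·sin(-6π/8)

ω_8^3 = cos(-6π/8) + i·sin(-6π/8) = -0.7071-0.7071i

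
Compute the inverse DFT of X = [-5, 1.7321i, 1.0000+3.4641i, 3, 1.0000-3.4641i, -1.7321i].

x[n] = (1/6) Σ(k=0 to 5) X[k] · e^(2πikn/6)

Computing each x[n]:
x[0] = 0
x[1] = -3
x[2] = 0
x[3] = -1
x[4] = -1
x[5] = 0

x = [0, -3, 0, -1, -1, 0]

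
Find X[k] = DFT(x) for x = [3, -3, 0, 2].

X[k] = Σ(n=0 to 3) x[n] · ω_4^(nk)
where ω_4 = e^(-2πi/4)

Computing each X[k]:
X[0] = 2
X[1] = 3+5i
X[2] = 4
X[3] = 3-5i

X = [2, 3+5i, 4, 3-5i]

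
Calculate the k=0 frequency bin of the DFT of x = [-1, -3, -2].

X[0] = Σ(n=0 to 2) x[n] · ω_3^0 = Σ x[n]
= (-1) + (-3) + (-2)

X[0] = -6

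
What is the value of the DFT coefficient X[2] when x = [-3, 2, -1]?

X[2] = Σ(n=0 to 2) x[n] · ω_3^(2n) where ω_3 = e^(-2πi/3)
= (-3)·ω_3^0 + (2)·ω_3^2 + (-1)·ω_3^4

X[2] = -3.5000+2.5981i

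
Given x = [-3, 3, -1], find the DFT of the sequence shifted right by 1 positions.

Time shift by 1: X_shifted[k] = ω_3^(1k) · X[k]
Shifted x = [-1, -3, 3]

DFT(x[n-1]) = [-1, -1.0000+5.1962i, -1.0000-5.1962i]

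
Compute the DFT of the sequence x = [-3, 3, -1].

X[k] = Σ(n=0 to 2) x[n] · ω_3^(nk)
where ω_3 = e^(-2πi/3)

Computing each X[k]:
X[0] = -1
X[1] = -4.0000-3.4641i
X[2] = -4.0000+3.4641i

X = [-1, -4.0000-3.4641i, -4.0000+3.4641i]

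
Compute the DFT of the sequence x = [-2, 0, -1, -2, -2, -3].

X[k] = Σ(n=0 to 5) x[n] · ω_6^(nk)
where ω_6 = e^(-2πi/6)

Computing each X[k]:
X[0] = -10
X[1] = -3.4641i
X[2] = -1.0000-1.7321i
X[3] = 0
X[4] = -1.0000+1.7321i
X[5] = 3.4641i

X = [-10, -3.4641i, -1.0000-1.7321i, 0, -1.0000+1.7321i, 3.4641i]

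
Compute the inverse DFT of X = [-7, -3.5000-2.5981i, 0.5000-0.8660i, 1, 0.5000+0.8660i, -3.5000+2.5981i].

x[n] = (1/6) Σ(k=0 to 5) X[k] · e^(2πikn/6)

Computing each x[n]:
x[0] = -2
x[1] = -1
x[2] = 0
x[3] = 0
x[4] = -1
x[5] = -3

x = [-2, -1, 0, 0, -1, -3]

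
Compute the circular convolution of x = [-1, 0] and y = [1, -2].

(x ⊛ y)[n] = Σ(m=0 to 1) x[m] · y[(n-m) mod 2]

Computing each output sample:
(x ⊛ y)[0] = -1
(x ⊛ y)[1] = 2

x ⊛ y = [-1, 2]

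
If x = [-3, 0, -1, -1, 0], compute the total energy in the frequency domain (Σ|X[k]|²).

Parseval: Σ|x[n]|² = (1/N)Σ|X[k]|², so Σ|X[k]|² = N·Σ|x[n]|² = 5·11.0000

Σ|X[k]|² = N·Σ|x[n]|² = 5·11.0000 = 55.0000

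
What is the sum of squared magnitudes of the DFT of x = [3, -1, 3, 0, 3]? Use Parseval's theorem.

Parseval: Σ|x[n]|² = (1/N)Σ|X[k]|², so Σ|X[k]|² = N·Σ|x[n]|² = 5·28.0000

Σ|X[k]|² = N·Σ|x[n]|² = 5·28.0000 = 140.0000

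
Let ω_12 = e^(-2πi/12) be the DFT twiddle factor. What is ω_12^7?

ω_12^7 = e^(-2πi·7/12)
= cos(-2π·7/12) + i·sin(-2π·7/12)
= cos(-14π/12) + i·sin(-14π/12)

ω_12^7 = cos(-14π/12) + i·sin(-14π/12) = -0.8660+0.5000i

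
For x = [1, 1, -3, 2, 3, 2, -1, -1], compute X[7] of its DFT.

X[7] = Σ(n=0 to 7) x[n] · ω_8^(7n) where ω_8 = e^(-2πi/8)
= (1)·ω_8^0 + (1)·ω_8^7 + (-3)·ω_8^14 + (2)·ω_8^21 + (3)·ω_8^28 + (2)·ω_8^35 + (-1)·ω_8^42 + (-1)·ω_8^49

X[7] = -4.8284-0.5858i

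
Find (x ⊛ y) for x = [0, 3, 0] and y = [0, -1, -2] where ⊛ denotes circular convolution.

(x ⊛ y)[n] = Σ(m=0 to 2) x[m] · y[(n-m) mod 3]

Computing each output sample:
(x ⊛ y)[0] = -6
(x ⊛ y)[1] = 0
(x ⊛ y)[2] = -3

x ⊛ y = [-6, 0, -3]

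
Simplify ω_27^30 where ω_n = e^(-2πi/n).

Since ω_27^27 = 1, powers reduce modulo 27.
30 mod 27 = 3
So ω_27^30 = ω_27^3 = e^(-2πi·3/27)

ω_27^30 = ω_27^3 = 0.7660-0.6428i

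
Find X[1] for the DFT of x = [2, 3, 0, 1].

X[1] = Σ(n=0 to 3) x[n] · ω_4^(1n) where ω_4 = e^(-2πi/4)
= (2)·ω_4^0 + (3)·ω_4^1 + (0)·ω_4^2 + (1)·ω_4^3

X[1] = 2-2i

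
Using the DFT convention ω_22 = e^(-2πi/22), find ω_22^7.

ω_22^7 = e^(-2πi·7/22)
= cos(-2π·7/22) + i·sin(-2π·7/22)
= cos(-14π/22) + i·sin(-14π/22)

ω_22^7 = cos(-14π/22) + i·sin(-14π/22) = -0.4154-0.9096i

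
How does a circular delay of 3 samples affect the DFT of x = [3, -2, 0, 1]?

Time shift by 3: X_shifted[k] = ω_4^(3k) · X[k]
Shifted x = [-2, 0, 1, 3]

DFT(x[n-3]) = [2, -3+3i, -4, -3-3i]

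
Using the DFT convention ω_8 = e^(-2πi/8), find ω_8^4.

ω_8^4 = e^(-2πi·4/8)
= cos(-2π·4/8) + i·sin(-2π·4/8)
= cos(-8π/8) + i·sin(-8π/8)

ω_8^4 = cos(-8π/8) + i·sin(-8π/8) = -1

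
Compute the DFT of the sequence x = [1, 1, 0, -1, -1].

X[k] = Σ(n=0 to 4) x[n] · ω_5^(nk)
where ω_5 = e^(-2πi/5)

Computing each X[k]:
X[0] = 0
X[1] = 1.8090-2.4899i
X[2] = 0.6910-0.2245i
X[3] = 0.6910+0.2245i
X[4] = 1.8090+2.4899i

X = [0, 1.8090-2.4899i, 0.6910-0.2245i, 0.6910+0.2245i, 1.8090+2.4899i]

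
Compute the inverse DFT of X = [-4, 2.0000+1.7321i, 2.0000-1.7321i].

x[n] = (1/3) Σ(k=0 to 2) X[k] · e^(2πikn/3)

Computing each x[n]:
x[0] = 0
x[1] = -3
x[2] = -1

x = [0, -3, -1]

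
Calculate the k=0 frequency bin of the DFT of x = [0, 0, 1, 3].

X[0] = Σ(n=0 to 3) x[n] · ω_4^0 = Σ x[n]
= (0) + (0) + (1) + (3)

X[0] = 4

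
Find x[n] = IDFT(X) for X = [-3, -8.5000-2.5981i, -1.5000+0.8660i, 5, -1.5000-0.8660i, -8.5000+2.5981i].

x[n] = (1/6) Σ(k=0 to 5) X[k] · e^(2πikn/6)

Computing each x[n]:
x[0] = -3
x[1] = -2
x[2] = 3
x[3] = 1
x[4] = 1
x[5] = -3

x = [-3, -2, 3, 1, 1, -3]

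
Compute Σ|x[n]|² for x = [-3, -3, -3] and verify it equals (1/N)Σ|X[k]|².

Time domain:
Σ|x[n]|² = |-3|² + |-3|² + |-3|² = 27.0000

Frequency domain:
(1/3)Σ|X[k]|² = (1/3)(|-9|² + |0|² + |0|²) = (1/3)·81.0000 = 27.0000

Both sides agree, confirming Parseval's theorem.

Σ|x[n]|² = (1/N)Σ|X[k]|² = 27.0000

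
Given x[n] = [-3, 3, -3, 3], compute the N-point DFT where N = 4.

X[k] = Σ(n=0 to 3) x[n] · ω_4^(nk)
where ω_4 = e^(-2πi/4)

Computing each X[k]:
X[0] = 0
X[1] = 0
X[2] = -12
X[3] = 0

X = [0, 0, -12, 0]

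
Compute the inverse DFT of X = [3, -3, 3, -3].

x[n] = (1/4) Σ(k=0 to 3) X[k] · e^(2πikn/4)

Computing each x[n]:
x[0] = 0
x[1] = 0
x[2] = 3
x[3] = 0

x = [0, 0, 3, 0]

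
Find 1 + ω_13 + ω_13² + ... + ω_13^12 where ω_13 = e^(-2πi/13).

Sum of all nth roots of unity equals 0 for n > 1 (geometric series with r ≠ 1).

0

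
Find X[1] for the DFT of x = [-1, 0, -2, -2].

X[1] = Σ(n=0 to 3) x[n] · ω_4^(1n) where ω_4 = e^(-2πi/4)
= (-1)·ω_4^0 + (0)·ω_4^1 + (-2)·ω_4^2 + (-2)·ω_4^3

X[1] = 1-2i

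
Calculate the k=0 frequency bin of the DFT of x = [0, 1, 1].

X[0] = Σ(n=0 to 2) x[n] · ω_3^0 = Σ x[n]
= (0) + (1) + (1)

X[0] = 2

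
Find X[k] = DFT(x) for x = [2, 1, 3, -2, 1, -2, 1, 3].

X[k] = Σ(n=0 to 7) x[n] · ω_8^(nk)
where ω_8 = e^(-2πi/8)

Computing each X[k]:
X[0] = 7
X[1] = 6.6569-0.5858i
X[2] = -1+2i
X[3] = -4.6569+3.4142i
X[4] = 7
X[5] = -4.6569-3.4142i
X[6] = -1-2i
X[7] = 6.6569+0.5858i

X = [7, 6.6569-0.5858i, -1+2i, -4.6569+3.4142i, 7, -4.6569-3.4142i, -1-2i, 6.6569+0.5858i]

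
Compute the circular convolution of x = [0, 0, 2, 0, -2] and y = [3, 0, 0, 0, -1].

(x ⊛ y)[n] = Σ(m=0 to 4) x[m] · y[(n-m) mod 5]

Computing each output sample:
(x ⊛ y)[0] = 0
(x ⊛ y)[1] = -2
(x ⊛ y)[2] = 6
(x ⊛ y)[3] = 2
(x ⊛ y)[4] = -6

x ⊛ y = [0, -2, 6, 2, -6]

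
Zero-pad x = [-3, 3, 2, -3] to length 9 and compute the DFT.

Original 4-point DFT: [-1, -5-6i, -1, -5+6i]
Zero-padded 9-point DFT provides frequency interpolation.

DFT_9([x, 0, ...]) = [-1, 1.1454-1.2999i, -2.8584-6.2365i, -8.5000-0.8660i, -2.7870+2.8576i, -2.7870-2.8576i, -8.5000+0.8660i, -2.8584+6.2365i, 1.1454+1.2999i]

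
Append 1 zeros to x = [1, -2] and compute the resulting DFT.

Original 2-point DFT: [-1, 3]
Zero-padded 3-point DFT provides frequency interpolation.

DFT_3([x, 0, ...]) = [-1, 2.0000+1.7321i, 2.0000-1.7321i]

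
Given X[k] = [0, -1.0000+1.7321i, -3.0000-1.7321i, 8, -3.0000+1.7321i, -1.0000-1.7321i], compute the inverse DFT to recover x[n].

x[n] = (1/6) Σ(k=0 to 5) X[k] · e^(2πikn/6)

Computing each x[n]:
x[0] = 0
x[1] = -1
x[2] = 1
x[3] = -2
x[4] = 3
x[5] = -1

x = [0, -1, 1, -2, 3, -1]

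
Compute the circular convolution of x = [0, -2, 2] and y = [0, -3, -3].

(x ⊛ y)[n] = Σ(m=0 to 2) x[m] · y[(n-m) mod 3]

Computing each output sample:
(x ⊛ y)[0] = 0
(x ⊛ y)[1] = -6
(x ⊛ y)[2] = 6

x ⊛ y = [0, -6, 6]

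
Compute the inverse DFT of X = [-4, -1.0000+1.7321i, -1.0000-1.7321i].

x[n] = (1/3) Σ(k=0 to 2) X[k] · e^(2πikn/3)

Computing each x[n]:
x[0] = -2
x[1] = -2
x[2] = 0

x = [-2, -2, 0]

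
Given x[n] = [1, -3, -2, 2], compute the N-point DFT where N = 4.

X[k] = Σ(n=0 to 3) x[n] · ω_4^(nk)
where ω_4 = e^(-2πi/4)

Computing each X[k]:
X[0] = -2
X[1] = 3+5i
X[2] = 0
X[3] = 3-5i

X = [-2, 3+5i, 0, 3-5i]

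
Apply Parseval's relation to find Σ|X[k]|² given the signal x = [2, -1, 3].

Parseval: Σ|x[n]|² = (1/N)Σ|X[k]|², so Σ|X[k]|² = N·Σ|x[n]|² = 3·14.0000

Σ|X[k]|² = N·Σ|x[n]|² = 3·14.0000 = 42.0000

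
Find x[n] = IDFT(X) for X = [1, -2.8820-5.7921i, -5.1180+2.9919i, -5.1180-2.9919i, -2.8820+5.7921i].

x[n] = (1/5) Σ(k=0 to 4) X[k] · e^(2πikn/5)

Computing each x[n]:
x[0] = -3
x[1] = 3
x[2] = 3
x[3] = -2
x[4] = 0

x = [-3, 3, 3, -2, 0]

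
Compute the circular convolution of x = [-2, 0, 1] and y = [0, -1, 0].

(x ⊛ y)[n] = Σ(m=0 to 2) x[m] · y[(n-m) mod 3]

Computing each output sample:
(x ⊛ y)[0] = -1
(x ⊛ y)[1] = 2
(x ⊛ y)[2] = 0

x ⊛ y = [-1, 2, 0]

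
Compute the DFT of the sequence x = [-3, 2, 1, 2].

X[k] = Σ(n=0 to 3) x[n] · ω_4^(nk)
where ω_4 = e^(-2πi/4)

Computing each X[k]:
X[0] = 2
X[1] = -4
X[2] = -6
X[3] = -4

X = [2, -4, -6, -4]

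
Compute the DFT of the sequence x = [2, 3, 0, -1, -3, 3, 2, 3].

X[k] = Σ(n=0 to 7) x[n] · ω_8^(nk)
where ω_8 = e^(-2πi/8)

Computing each X[k]:
X[0] = 9
X[1] = 7.8284+4.8284i
X[2] = -3-4i
X[3] = 2.1716+0.8284i
X[4] = -7
X[5] = 2.1716-0.8284i
X[6] = -3+4i
X[7] = 7.8284-4.8284i

X = [9, 7.8284+4.8284i, -3-4i, 2.1716+0.8284i, -7, 2.1716-0.8284i, -3+4i, 7.8284-4.8284i]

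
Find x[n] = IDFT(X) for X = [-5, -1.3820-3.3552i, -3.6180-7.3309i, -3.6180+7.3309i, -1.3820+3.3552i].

x[n] = (1/5) Σ(k=0 to 4) X[k] · e^(2πikn/5)

Computing each x[n]:
x[0] = -3
x[1] = 3
x[2] = -3
x[3] = 1
x[4] = -3

x = [-3, 3, -3, 1, -3]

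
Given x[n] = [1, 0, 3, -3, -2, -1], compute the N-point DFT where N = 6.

X[k] = Σ(n=0 to 5) x[n] · ω_6^(nk)
where ω_6 = e^(-2πi/6)

Computing each X[k]:
X[0] = -2
X[1] = 3.0000-5.1962i
X[2] = -2.0000+3.4641i
X[3] = 6
X[4] = -2.0000-3.4641i
X[5] = 3.0000+5.1962i

X = [-2, 3.0000-5.1962i, -2.0000+3.4641i, 6, -2.0000-3.4641i, 3.0000+5.1962i]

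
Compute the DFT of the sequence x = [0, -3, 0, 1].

X[k] = Σ(n=0 to 3) x[n] · ω_4^(nk)
where ω_4 = e^(-2πi/4)

Computing each X[k]:
X[0] = -2
X[1] = 4i
X[2] = 2
X[3] = -4i

X = [-2, 4i, 2, -4i]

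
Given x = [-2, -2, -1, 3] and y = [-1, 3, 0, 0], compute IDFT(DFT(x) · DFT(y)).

(x ⊛ y)[n] = Σ(m=0 to 3) x[m] · y[(n-m) mod 4]

Computing each output sample:
(x ⊛ y)[0] = 11
(x ⊛ y)[1] = -4
(x ⊛ y)[2] = -5
(x ⊛ y)[3] = -6

x ⊛ y = [11, -4, -5, -6]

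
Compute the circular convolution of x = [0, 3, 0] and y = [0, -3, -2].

(x ⊛ y)[n] = Σ(m=0 to 2) x[m] · y[(n-m) mod 3]

Computing each output sample:
(x ⊛ y)[0] = -6
(x ⊛ y)[1] = 0
(x ⊛ y)[2] = -9

x ⊛ y = [-6, 0, -9]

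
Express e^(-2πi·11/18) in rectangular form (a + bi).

ω_18^11 = e^(-2πi·11/18)
= cos(-2π·11/18) + i·sin(-2π·11/18)
= cos(-22π/18) + i·sin(-22π/18)

ω_18^11 = cos(-22π/18) + i·sin(-22π/18) = -0.7660+0.6428i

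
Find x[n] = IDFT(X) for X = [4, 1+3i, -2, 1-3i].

x[n] = (1/4) Σ(k=0 to 3) X[k] · e^(2πikn/4)

Computing each x[n]:
x[0] = 1
x[1] = 0
x[2] = 0
x[3] = 3

x = [1, 0, 0, 3]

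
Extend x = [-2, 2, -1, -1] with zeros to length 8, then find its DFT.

Original 4-point DFT: [-2, -1-3i, -4, -1+3i]
Zero-padded 8-point DFT provides frequency interpolation.

DFT_8([x, 0, ...]) = [-2, 0.1213+0.2929i, -1-3i, -4.1213-1.7071i, -4, -4.1213+1.7071i, -1+3i, 0.1213-0.2929i]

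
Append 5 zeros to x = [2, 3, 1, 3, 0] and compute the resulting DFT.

Original 5-point DFT: [9, -0.3090-1.6776i, 0.8090-3.6655i, 0.8090+3.6655i, -0.3090+1.6776i]
Zero-padded 10-point DFT provides frequency interpolation.

DFT_10([x, 0, ...]) = [9, 3.8090-5.5676i, -0.3090-1.6776i, 2.6910-0.5020i, 0.8090-3.6655i, -3, 0.8090+3.6655i, 2.6910+0.5020i, -0.3090+1.6776i, 3.8090+5.5676i]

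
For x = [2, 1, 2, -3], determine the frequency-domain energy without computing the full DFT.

Parseval: Σ|x[n]|² = (1/N)Σ|X[k]|², so Σ|X[k]|² = N·Σ|x[n]|² = 4·18.0000

Σ|X[k]|² = N·Σ|x[n]|² = 4·18.0000 = 72.0000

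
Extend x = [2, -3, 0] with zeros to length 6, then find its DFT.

Original 3-point DFT: [-1, 3.5000+2.5981i, 3.5000-2.5981i]
Zero-padded 6-point DFT provides frequency interpolation.

DFT_6([x, 0, ...]) = [-1, 0.5000+2.5981i, 3.5000+2.5981i, 5, 3.5000-2.5981i, 0.5000-2.5981i]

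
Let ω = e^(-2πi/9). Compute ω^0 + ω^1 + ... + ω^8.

Sum of all nth roots of unity equals 0 for n > 1 (geometric series with r ≠ 1).

0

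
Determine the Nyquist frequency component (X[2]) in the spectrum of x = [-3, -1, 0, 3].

X[2] = Σ(n=0 to 3) x[n] · ω_4^(2n) where ω_4 = e^(-2πi/4)
= (-3)·ω_4^0 + (-1)·ω_4^2 + (0)·ω_4^4 + (3)·ω_4^6

X[2] = -5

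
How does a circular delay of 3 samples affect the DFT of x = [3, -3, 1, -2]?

Time shift by 3: X_shifted[k] = ω_4^(3k) · X[k]
Shifted x = [-3, 1, -2, 3]

DFT(x[n-3]) = [-1, -1+2i, -9, -1-2i]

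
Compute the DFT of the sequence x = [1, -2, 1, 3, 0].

X[k] = Σ(n=0 to 4) x[n] · ω_5^(nk)
where ω_5 = e^(-2πi/5)

Computing each X[k]:
X[0] = 3
X[1] = -2.8541+3.0777i
X[2] = 3.8541-0.7265i
X[3] = 3.8541+0.7265i
X[4] = -2.8541-3.0777i

X = [3, -2.8541+3.0777i, 3.8541-0.7265i, 3.8541+0.7265i, -2.8541-3.0777i]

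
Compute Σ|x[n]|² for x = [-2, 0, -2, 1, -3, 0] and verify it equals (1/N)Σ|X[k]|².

Time domain:
Σ|x[n]|² = |-2|² + |0|² + |-2|² + |1|² + |-3|² + |0|² = 18.0000

Frequency domain:
(1/6)Σ|X[k]|² = (1/6)(|-6|² + |-0.5000-0.8660i|² + |1.5000+0.8660i|² + |-8|² + |1.5000-0.8660i|² + |-0.5000+0.8660i|²) = (1/6)·108.0000 = 18.0000

Both sides agree, confirming Parseval's theorem.

Σ|x[n]|² = (1/N)Σ|X[k]|² = 18.0000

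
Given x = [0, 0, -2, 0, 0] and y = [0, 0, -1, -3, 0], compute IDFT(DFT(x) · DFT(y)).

(x ⊛ y)[n] = Σ(m=0 to 4) x[m] · y[(n-m) mod 5]

Computing each output sample:
(x ⊛ y)[0] = 6
(x ⊛ y)[1] = 0
(x ⊛ y)[2] = 0
(x ⊛ y)[3] = 0
(x ⊛ y)[4] = 2

x ⊛ y = [6, 0, 0, 0, 2]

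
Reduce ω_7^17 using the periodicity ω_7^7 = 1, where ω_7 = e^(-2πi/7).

Since ω_7^7 = 1, powers reduce modulo 7.
17 mod 7 = 3
So ω_7^17 = ω_7^3 = e^(-2πi·3/7)

ω_7^17 = ω_7^3 = -0.9010-0.4339i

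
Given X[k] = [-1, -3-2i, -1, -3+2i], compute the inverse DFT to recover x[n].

x[n] = (1/4) Σ(k=0 to 3) X[k] · e^(2πikn/4)

Computing each x[n]:
x[0] = -2
x[1] = 1
x[2] = 1
x[3] = -1

x = [-2, 1, 1, -1]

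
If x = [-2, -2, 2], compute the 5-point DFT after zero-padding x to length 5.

Original 3-point DFT: [-2, -2.0000+3.4641i, -2.0000-3.4641i]
Zero-padded 5-point DFT provides frequency interpolation.

DFT_5([x, 0, ...]) = [-2, -4.2361+0.7265i, 0.2361+3.0777i, 0.2361-3.0777i, -4.2361-0.7265i]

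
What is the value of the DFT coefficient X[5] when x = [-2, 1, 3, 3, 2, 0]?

X[5] = Σ(n=0 to 5) x[n] · ω_6^(5n) where ω_6 = e^(-2πi/6)
= (-2)·ω_6^0 + (1)·ω_6^5 + (3)·ω_6^10 + (3)·ω_6^15 + (2)·ω_6^20 + (0)·ω_6^25

X[5] = -7.0000+1.7321i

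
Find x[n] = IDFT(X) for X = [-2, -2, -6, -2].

x[n] = (1/4) Σ(k=0 to 3) X[k] · e^(2πikn/4)

Computing each x[n]:
x[0] = -3
x[1] = 1
x[2] = -1
x[3] = 1

x = [-3, 1, -1, 1]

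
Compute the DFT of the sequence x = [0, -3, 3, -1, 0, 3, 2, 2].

X[k] = Σ(n=0 to 7) x[n] · ω_8^(nk)
where ω_8 = e^(-2πi/8)

Computing each X[k]:
X[0] = 6
X[1] = -2.1213+5.3640i
X[2] = -5+1i
X[3] = 2.1213+7.3640i
X[4] = 4
X[5] = 2.1213-7.3640i
X[6] = -5-1i
X[7] = -2.1213-5.3640i

X = [6, -2.1213+5.3640i, -5+1i, 2.1213+7.3640i, 4, 2.1213-7.3640i, -5-1i, -2.1213-5.3640i]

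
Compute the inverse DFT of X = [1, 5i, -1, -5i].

x[n] = (1/4) Σ(k=0 to 3) X[k] · e^(2πikn/4)

Computing each x[n]:
x[0] = 0
x[1] = -2
x[2] = 0
x[3] = 3

x = [0, -2, 0, 3]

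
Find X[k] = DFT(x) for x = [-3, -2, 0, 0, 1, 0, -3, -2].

X[k] = Σ(n=0 to 7) x[n] · ω_8^(nk)
where ω_8 = e^(-2πi/8)

Computing each X[k]:
X[0] = -9
X[1] = -6.8284-3.0000i
X[2] = 1
X[3] = -1.1716+3.0000i
X[4] = -1
X[5] = -1.1716-3.0000i
X[6] = 1
X[7] = -6.8284+3.0000i

X = [-9, -6.8284-3.0000i, 1, -1.1716+3.0000i, -1, -1.1716-3.0000i, 1, -6.8284+3.0000i]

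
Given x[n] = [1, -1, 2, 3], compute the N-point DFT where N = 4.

X[k] = Σ(n=0 to 3) x[n] · ω_4^(nk)
where ω_4 = e^(-2πi/4)

Computing each X[k]:
X[0] = 5
X[1] = -1+4i
X[2] = 1
X[3] = -1-4i

X = [5, -1+4i, 1, -1-4i]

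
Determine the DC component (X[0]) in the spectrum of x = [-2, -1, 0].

X[0] = Σ(n=0 to 2) x[n] · ω_3^0 = Σ x[n]
= (-2) + (-1) + (0)

X[0] = -3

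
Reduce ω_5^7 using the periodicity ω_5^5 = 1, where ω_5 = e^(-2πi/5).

Since ω_5^5 = 1, powers reduce modulo 5.
7 mod 5 = 2
So ω_5^7 = ω_5^2 = e^(-2πi·2/5)

ω_5^7 = ω_5^2 = -0.8090-0.5878i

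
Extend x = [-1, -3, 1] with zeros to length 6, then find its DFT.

Original 3-point DFT: [-3, 3.4641i, -3.4641i]
Zero-padded 6-point DFT provides frequency interpolation.

DFT_6([x, 0, ...]) = [-3, -3.0000+1.7321i, 3.4641i, 3, -3.4641i, -3.0000-1.7321i]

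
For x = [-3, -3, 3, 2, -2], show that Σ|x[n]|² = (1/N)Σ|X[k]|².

Time domain:
Σ|x[n]|² = |-3|² + |-3|² + |3|² + |2|² + |-2|² = 35.0000

Frequency domain:
(1/5)Σ|X[k]|² = (1/5)(|-3|² + |-8.5902+0.3633i|² + |2.5902+1.5388i|² + |2.5902-1.5388i|² + |-8.5902-0.3633i|²) = (1/5)·175.0000 = 35.0000

Both sides agree, confirming Parseval's theorem.

Σ|x[n]|² = (1/N)Σ|X[k]|² = 35.0000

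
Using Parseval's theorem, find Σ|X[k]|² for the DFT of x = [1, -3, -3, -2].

Parseval: Σ|x[n]|² = (1/N)Σ|X[k]|², so Σ|X[k]|² = N·Σ|x[n]|² = 4·23.0000

Σ|X[k]|² = N·Σ|x[n]|² = 4·23.0000 = 92.0000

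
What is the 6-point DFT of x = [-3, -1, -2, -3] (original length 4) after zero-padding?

Original 4-point DFT: [-9, -1-2i, -1, -1+2i]
Zero-padded 6-point DFT provides frequency interpolation.

DFT_6([x, 0, ...]) = [-9, 0.5000+2.5981i, -4.5000-0.8660i, -1, -4.5000+0.8660i, 0.5000-2.5981i]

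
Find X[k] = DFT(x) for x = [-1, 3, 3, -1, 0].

X[k] = Σ(n=0 to 4) x[n] · ω_5^(nk)
where ω_5 = e^(-2πi/5)

Computing each X[k]:
X[0] = 4
X[1] = -1.6910-5.2043i
X[2] = -2.8090+2.0409i
X[3] = -2.8090-2.0409i
X[4] = -1.6910+5.2043i

X = [4, -1.6910-5.2043i, -2.8090+2.0409i, -2.8090-2.0409i, -1.6910+5.2043i]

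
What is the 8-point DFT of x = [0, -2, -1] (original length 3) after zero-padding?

Original 3-point DFT: [-3, 1.5000+0.8660i, 1.5000-0.8660i]
Zero-padded 8-point DFT provides frequency interpolation.

DFT_8([x, 0, ...]) = [-3, -1.4142+2.4142i, 1+2i, 1.4142+0.4142i, 1, 1.4142-0.4142i, 1-2i, -1.4142-2.4142i]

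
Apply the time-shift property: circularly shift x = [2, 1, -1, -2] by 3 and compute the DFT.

Time shift by 3: X_shifted[k] = ω_4^(3k) · X[k]
Shifted x = [1, -1, -2, 2]

DFT(x[n-3]) = [0, 3+3i, -2, 3-3i]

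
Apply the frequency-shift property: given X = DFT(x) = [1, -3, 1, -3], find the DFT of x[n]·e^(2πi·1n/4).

Modulation property: DFT(ω_4^(-1n)·x[n]) = X[(k-1) mod 4], so circularly shift X by 1 positions.

X[k-1] = [-3, 1, -3, 1]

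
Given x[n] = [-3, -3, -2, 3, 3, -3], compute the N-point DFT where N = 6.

X[k] = Σ(n=0 to 5) x[n] · ω_6^(nk)
where ω_6 = e^(-2πi/6)

Computing each X[k]:
X[0] = -5
X[1] = -9.5000+4.3301i
X[2] = 2.5000-4.3301i
X[3] = 1
X[4] = 2.5000+4.3301i
X[5] = -9.5000-4.3301i

X = [-5, -9.5000+4.3301i, 2.5000-4.3301i, 1, 2.5000+4.3301i, -9.5000-4.3301i]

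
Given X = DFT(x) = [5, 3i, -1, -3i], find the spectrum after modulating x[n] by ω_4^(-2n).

Modulation property: DFT(ω_4^(-2n)·x[n]) = X[(k-2) mod 4], so circularly shift X by 2 positions.

X[k-2] = [-1, -3i, 5, 3i]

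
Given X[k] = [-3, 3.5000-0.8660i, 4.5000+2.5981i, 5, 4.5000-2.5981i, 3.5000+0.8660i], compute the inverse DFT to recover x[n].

x[n] = (1/6) Σ(k=0 to 5) X[k] · e^(2πikn/6)

Computing each x[n]:
x[0] = 3
x[1] = -2
x[2] = 0
x[3] = -1
x[4] = -2
x[5] = -1

x = [3, -2, 0, -1, -2, -1]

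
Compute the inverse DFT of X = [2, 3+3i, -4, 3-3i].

x[n] = (1/4) Σ(k=0 to 3) X[k] · e^(2πikn/4)

Computing each x[n]:
x[0] = 1
x[1] = 0
x[2] = -2
x[3] = 3

x = [1, 0, -2, 3]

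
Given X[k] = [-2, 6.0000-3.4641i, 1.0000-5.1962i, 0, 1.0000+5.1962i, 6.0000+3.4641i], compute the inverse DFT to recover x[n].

x[n] = (1/6) Σ(k=0 to 5) X[k] · e^(2πikn/6)

Computing each x[n]:
x[0] = 2
x[1] = 3
x[2] = -2
x[3] = -2
x[4] = -1
x[5] = -2

x = [2, 3, -2, -2, -1, -2]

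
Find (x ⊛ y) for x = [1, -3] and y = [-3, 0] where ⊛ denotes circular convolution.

(x ⊛ y)[n] = Σ(m=0 to 1) x[m] · y[(n-m) mod 2]

Computing each output sample:
(x ⊛ y)[0] = -3
(x ⊛ y)[1] = 9

x ⊛ y = [-3, 9]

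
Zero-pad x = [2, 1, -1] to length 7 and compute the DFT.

Original 3-point DFT: [2, 2.0000-1.7321i, 2.0000+1.7321i]
Zero-padded 7-point DFT provides frequency interpolation.

DFT_7([x, 0, ...]) = [2, 2.8460+0.1931i, 2.6784-1.4088i, 0.4755-1.2157i, 0.4755+1.2157i, 2.6784+1.4088i, 2.8460-0.1931i]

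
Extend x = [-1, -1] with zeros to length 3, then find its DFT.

Original 2-point DFT: [-2, 0]
Zero-padded 3-point DFT provides frequency interpolation.

DFT_3([x, 0, ...]) = [-2, -0.5000+0.8660i, -0.5000-0.8660i]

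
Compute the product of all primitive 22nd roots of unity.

The primitive 22nd roots of unity are ω_22^k for k coprime to 22: k ∈ {1, 3, 5, 7, 9, 13, 15, 17, 19, 21}
Their product equals the constant term of the cyclotomic polynomial Φ_22(x) up to sign.
For n ≥ 3, the product of all primitive nth roots of unity is 1. (For n=1 it is 1; for n=2 it is -1.)

1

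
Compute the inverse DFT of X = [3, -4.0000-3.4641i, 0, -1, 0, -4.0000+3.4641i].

x[n] = (1/6) Σ(k=0 to 5) X[k] · e^(2πikn/6)

Computing each x[n]:
x[0] = -1
x[1] = 1
x[2] = 2
x[3] = 2
x[4] = 0
x[5] = -1

x = [-1, 1, 2, 2, 0, -1]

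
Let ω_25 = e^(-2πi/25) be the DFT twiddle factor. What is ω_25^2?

ω_25^2 = e^(-2πi·2/25)
= cos(-2π·2/25) + i·sin(-2π·2/25)
= cos(-4π/25) + i·sin(-4π/25)

ω_25^2 = cos(-4π/25) + i·sin(-4π/25) = 0.8763-0.4818i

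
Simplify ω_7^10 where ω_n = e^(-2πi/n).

Since ω_7^7 = 1, powers reduce modulo 7.
10 mod 7 = 3
So ω_7^10 = ω_7^3 = e^(-2πi·3/7)

ω_7^10 = ω_7^3 = -0.9010-0.4339i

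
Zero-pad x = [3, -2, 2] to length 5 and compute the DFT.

Original 3-point DFT: [3, 3.0000+3.4641i, 3.0000-3.4641i]
Zero-padded 5-point DFT provides frequency interpolation.

DFT_5([x, 0, ...]) = [3, 0.7639+0.7265i, 5.2361+3.0777i, 5.2361-3.0777i, 0.7639-0.7265i]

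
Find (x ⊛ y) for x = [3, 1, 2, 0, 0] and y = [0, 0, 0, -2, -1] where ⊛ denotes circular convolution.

(x ⊛ y)[n] = Σ(m=0 to 4) x[m] · y[(n-m) mod 5]

Computing each output sample:
(x ⊛ y)[0] = -5
(x ⊛ y)[1] = -2
(x ⊛ y)[2] = 0
(x ⊛ y)[3] = -6
(x ⊛ y)[4] = -5

x ⊛ y = [-5, -2, 0, -6, -5]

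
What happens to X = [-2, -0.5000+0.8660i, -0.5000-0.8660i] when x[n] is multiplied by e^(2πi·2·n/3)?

Modulation property: DFT(ω_3^(-2n)·x[n]) = X[(k-2) mod 3], so circularly shift X by 2 positions.

X[k-2] = [-0.5000+0.8660i, -0.5000-0.8660i, -2]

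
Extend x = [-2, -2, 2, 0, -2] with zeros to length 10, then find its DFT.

Original 5-point DFT: [-4, -4.8541-1.1756i, 1.8541+1.9021i, 1.8541-1.9021i, -4.8541+1.1756i]
Zero-padded 10-point DFT provides frequency interpolation.

DFT_10([x, 0, ...]) = [-4, -1.3820+0.4490i, -4.8541-1.1756i, -3.6180+4.9798i, 1.8541+1.9021i, 0, 1.8541-1.9021i, -3.6180-4.9798i, -4.8541+1.1756i, -1.3820-0.4490i]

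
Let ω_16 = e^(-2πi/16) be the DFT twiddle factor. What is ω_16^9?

ω_16^9 = e^(-2πi·9/16)
= cos(-2π·9/16) + i·sin(-2π·9/16)
= cos(-18π/16) + i·sin(-18π/16)

ω_16^9 = cos(-18π/16) + i·sin(-18π/16) = -0.9239+0.3827i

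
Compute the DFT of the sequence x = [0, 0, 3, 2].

X[k] = Σ(n=0 to 3) x[n] · ω_4^(nk)
where ω_4 = e^(-2πi/4)

Computing each X[k]:
X[0] = 5
X[1] = -3+2i
X[2] = 1
X[3] = -3-2i

X = [5, -3+2i, 1, -3-2i]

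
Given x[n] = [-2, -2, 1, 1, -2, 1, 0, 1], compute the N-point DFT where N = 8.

X[k] = Σ(n=0 to 7) x[n] · ω_8^(nk)
where ω_8 = e^(-2πi/8)

Computing each X[k]:
X[0] = -2
X[1] = -2.1213+1.1213i
X[2] = -5+3i
X[3] = 2.1213+3.1213i
X[4] = -4
X[5] = 2.1213-3.1213i
X[6] = -5-3i
X[7] = -2.1213-1.1213i

X = [-2, -2.1213+1.1213i, -5+3i, 2.1213+3.1213i, -4, 2.1213-3.1213i, -5-3i, -2.1213-1.1213i]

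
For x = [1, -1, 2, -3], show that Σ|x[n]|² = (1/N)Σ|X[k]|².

Time domain:
Σ|x[n]|² = |1|² + |-1|² + |2|² + |-3|² = 15.0000

Frequency domain:
(1/4)Σ|X[k]|² = (1/4)(|-1|² + |-1-2i|² + |7|² + |-1+2i|²) = (1/4)·60.0000 = 15.0000

Both sides agree, confirming Parseval's theorem.

Σ|x[n]|² = (1/N)Σ|X[k]|² = 15.0000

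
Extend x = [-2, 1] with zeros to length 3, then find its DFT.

Original 2-point DFT: [-1, -3]
Zero-padded 3-point DFT provides frequency interpolation.

DFT_3([x, 0, ...]) = [-1, -2.5000-0.8660i, -2.5000+0.8660i]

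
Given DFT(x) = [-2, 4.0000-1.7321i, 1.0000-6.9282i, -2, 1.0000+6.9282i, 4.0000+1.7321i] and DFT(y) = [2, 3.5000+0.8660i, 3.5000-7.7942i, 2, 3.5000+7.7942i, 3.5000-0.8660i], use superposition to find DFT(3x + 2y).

By linearity: DFT(3x + 2y) = 3·DFT(x) + 2·DFT(y)
= 3·[-2, 4.0000-1.7321i, 1.0000-6.9282i, -2, 1.0000+6.9282i, 4.0000+1.7321i] + 2·[2, 3.5000+0.8660i, 3.5000-7.7942i, 2, 3.5000+7.7942i, 3.5000-0.8660i]

Computing element-wise:
Z[0] = 3·(-2) + 2·(2) = -2
Z[1] = 3·(4.0000-1.7321i) + 2·(3.5000+0.8660i) = 19.0000-3.4643i
Z[2] = 3·(1.0000-6.9282i) + 2·(3.5000-7.7942i) = 10.0000-36.3730i
Z[3] = 3·(-2) + 2·(2) = -2
Z[4] = 3·(1.0000+6.9282i) + 2·(3.5000+7.7942i) = 10.0000+36.3730i
Z[5] = 3·(4.0000+1.7321i) + 2·(3.5000-0.8660i) = 19.0000+3.4643i

DFT(3x + 2y) = 3·X + 2·Y = [-2, 19.0000-3.4643i, 10.0000-36.3730i, -2, 10.0000+36.3730i, 19.0000+3.4643i]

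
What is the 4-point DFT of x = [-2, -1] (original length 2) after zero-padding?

Original 2-point DFT: [-3, -1]
Zero-padded 4-point DFT provides frequency interpolation.

DFT_4([x, 0, ...]) = [-3, -2+1i, -1, -2-1i]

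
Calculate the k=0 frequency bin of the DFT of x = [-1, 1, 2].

X[0] = Σ(n=0 to 2) x[n] · ω_3^0 = Σ x[n]
= (-1) + (1) + (2)

X[0] = 2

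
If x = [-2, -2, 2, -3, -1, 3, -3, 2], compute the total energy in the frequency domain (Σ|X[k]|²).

Parseval: Σ|x[n]|² = (1/N)Σ|X[k]|², so Σ|X[k]|² = N·Σ|x[n]|² = 8·44.0000

Σ|X[k]|² = N·Σ|x[n]|² = 8·44.0000 = 352.0000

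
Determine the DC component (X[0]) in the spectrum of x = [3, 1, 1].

X[0] = Σ(n=0 to 2) x[n] · ω_3^0 = Σ x[n]
= (3) + (1) + (1)

X[0] = 5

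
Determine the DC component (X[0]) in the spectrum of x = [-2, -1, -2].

X[0] = Σ(n=0 to 2) x[n] · ω_3^0 = Σ x[n]
= (-2) + (-1) + (-2)

X[0] = -5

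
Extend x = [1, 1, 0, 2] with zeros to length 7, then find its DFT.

Original 4-point DFT: [4, 1+1i, -2, 1-1i]
Zero-padded 7-point DFT provides frequency interpolation.

DFT_7([x, 0, ...]) = [4, -0.1784-1.6496i, 2.0245+0.5887i, -0.3460-2.3837i, -0.3460+2.3837i, 2.0245-0.5887i, -0.1784+1.6496i]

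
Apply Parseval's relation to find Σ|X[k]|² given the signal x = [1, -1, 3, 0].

Parseval: Σ|x[n]|² = (1/N)Σ|X[k]|², so Σ|X[k]|² = N·Σ|x[n]|² = 4·11.0000

Σ|X[k]|² = N·Σ|x[n]|² = 4·11.0000 = 44.0000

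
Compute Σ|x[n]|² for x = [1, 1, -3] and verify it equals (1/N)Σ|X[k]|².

Time domain:
Σ|x[n]|² = |1|² + |1|² + |-3|² = 11.0000

Frequency domain:
(1/3)Σ|X[k]|² = (1/3)(|-1|² + |2.0000-3.4641i|² + |2.0000+3.4641i|²) = (1/3)·33.0000 = 11.0000

Both sides agree, confirming Parseval's theorem.

Σ|x[n]|² = (1/N)Σ|X[k]|² = 11.0000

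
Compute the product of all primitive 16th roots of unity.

The primitive 16th roots of unity are ω_16^k for k coprime to 16: k ∈ {1, 3, 5, 7, 9, 11, 13, 15}
Their product equals the constant term of the cyclotomic polynomial Φ_16(x) up to sign.
For n ≥ 3, the product of all primitive nth roots of unity is 1. (For n=1 it is 1; for n=2 it is -1.)

1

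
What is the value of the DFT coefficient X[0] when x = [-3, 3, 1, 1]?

X[0] = Σ(n=0 to 3) x[n] · ω_4^0 = Σ x[n]
= (-3) + (3) + (1) + (1)

X[0] = 2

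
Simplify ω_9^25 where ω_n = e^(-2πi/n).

Since ω_9^9 = 1, powers reduce modulo 9.
25 mod 9 = 7
So ω_9^25 = ω_9^7 = e^(-2πi·7/9)

ω_9^25 = ω_9^7 = 0.1736+0.9848i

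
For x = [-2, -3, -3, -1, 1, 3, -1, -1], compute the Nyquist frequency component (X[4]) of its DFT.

X[4] = Σ(n=0 to 7) x[n] · ω_8^(4n) where ω_8 = e^(-2πi/8)
= (-2)·ω_8^0 + (-3)·ω_8^4 + (-3)·ω_8^8 + (-1)·ω_8^12 + (1)·ω_8^16 + (3)·ω_8^20 + (-1)·ω_8^24 + (-1)·ω_8^28

X[4] = -3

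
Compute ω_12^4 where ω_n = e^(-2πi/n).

ω_12^4 = e^(-2πi·4/12)
= cos(-2π·4/12) + i·sin(-2π·4/12)
= cos(-8π/12) + i·sin(-8π/12)

ω_12^4 = cos(-8π/12) + i·sin(-8π/12) = -0.5000-0.8660i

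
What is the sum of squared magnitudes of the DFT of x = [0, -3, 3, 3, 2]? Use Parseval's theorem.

Parseval: Σ|x[n]|² = (1/N)Σ|X[k]|², so Σ|X[k]|² = N·Σ|x[n]|² = 5·31.0000

Σ|X[k]|² = N·Σ|x[n]|² = 5·31.0000 = 155.0000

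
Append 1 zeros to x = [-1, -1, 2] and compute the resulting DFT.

Original 3-point DFT: [0, -1.5000+2.5981i, -1.5000-2.5981i]
Zero-padded 4-point DFT provides frequency interpolation.

DFT_4([x, 0, ...]) = [0, -3+1i, 2, -3-1i]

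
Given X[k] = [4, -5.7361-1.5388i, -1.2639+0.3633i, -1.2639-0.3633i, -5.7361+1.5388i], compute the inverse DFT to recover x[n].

x[n] = (1/5) Σ(k=0 to 4) X[k] · e^(2πikn/5)

Computing each x[n]:
x[0] = -2
x[1] = 1
x[2] = 3
x[3] = 2
x[4] = 0

x = [-2, 1, 3, 2, 0]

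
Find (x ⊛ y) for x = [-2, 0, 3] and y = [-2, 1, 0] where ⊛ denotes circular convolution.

(x ⊛ y)[n] = Σ(m=0 to 2) x[m] · y[(n-m) mod 3]

Computing each output sample:
(x ⊛ y)[0] = 7
(x ⊛ y)[1] = -2
(x ⊛ y)[2] = -6

x ⊛ y = [7, -2, -6]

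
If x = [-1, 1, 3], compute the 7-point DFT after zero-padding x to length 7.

Original 3-point DFT: [3, -3.0000+1.7321i, -3.0000-1.7321i]
Zero-padded 7-point DFT provides frequency interpolation.

DFT_7([x, 0, ...]) = [3, -1.0441-3.7066i, -3.9254+0.3267i, -0.0305+1.9116i, -0.0305-1.9116i, -3.9254-0.3267i, -1.0441+3.7066i]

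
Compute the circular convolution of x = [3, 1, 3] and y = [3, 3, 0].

(x ⊛ y)[n] = Σ(m=0 to 2) x[m] · y[(n-m) mod 3]

Computing each output sample:
(x ⊛ y)[0] = 18
(x ⊛ y)[1] = 12
(x ⊛ y)[2] = 12

x ⊛ y = [18, 12, 12]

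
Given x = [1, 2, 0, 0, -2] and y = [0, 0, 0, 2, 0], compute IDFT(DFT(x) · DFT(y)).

(x ⊛ y)[n] = Σ(m=0 to 4) x[m] · y[(n-m) mod 5]

Computing each output sample:
(x ⊛ y)[0] = 0
(x ⊛ y)[1] = 0
(x ⊛ y)[2] = -4
(x ⊛ y)[3] = 2
(x ⊛ y)[4] = 4

x ⊛ y = [0, 0, -4, 2, 4]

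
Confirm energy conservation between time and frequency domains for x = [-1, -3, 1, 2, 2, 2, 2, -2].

Time domain:
Σ|x[n]|² = |-1|² + |-3|² + |1|² + |2|² + |2|² + |2|² + |2|² + |-2|² = 31.0000

Frequency domain:
(1/8)Σ|X[k]|² = (1/8)(|3|² + |-9.3640+1.7071i|² + |-2+1i|² + |3.3640-0.2929i|² + |5|² + |3.3640+0.2929i|² + |-2-1i|² + |-9.3640-1.7071i|²) = (1/8)·248.0000 = 31.0000

Both sides agree, confirming Parseval's theorem.

Σ|x[n]|² = (1/N)Σ|X[k]|² = 31.0000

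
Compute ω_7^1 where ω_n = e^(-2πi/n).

ω_7^1 = e^(-2πi·1/7)
= cos(-2π·1/7) + i·sin(-2π·1/7)
= cos(-2π/7) + i·sin(-2π/7)

ω_7^1 = cos(-2π/7) + i·sin(-2π/7) = 0.6235-0.7818i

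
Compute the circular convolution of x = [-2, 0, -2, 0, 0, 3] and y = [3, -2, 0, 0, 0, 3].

(x ⊛ y)[n] = Σ(m=0 to 5) x[m] · y[(n-m) mod 6]

Computing each output sample:
(x ⊛ y)[0] = -12
(x ⊛ y)[1] = -2
(x ⊛ y)[2] = -6
(x ⊛ y)[3] = 4
(x ⊛ y)[4] = 9
(x ⊛ y)[5] = 3

x ⊛ y = [-12, -2, -6, 4, 9, 3]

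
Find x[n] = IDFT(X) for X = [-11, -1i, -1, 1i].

x[n] = (1/4) Σ(k=0 to 3) X[k] · e^(2πikn/4)

Computing each x[n]:
x[0] = -3
x[1] = -2
x[2] = -3
x[3] = -3

x = [-3, -2, -3, -3]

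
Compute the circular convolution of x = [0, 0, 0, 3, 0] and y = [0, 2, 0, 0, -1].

(x ⊛ y)[n] = Σ(m=0 to 4) x[m] · y[(n-m) mod 5]

Computing each output sample:
(x ⊛ y)[0] = 0
(x ⊛ y)[1] = 0
(x ⊛ y)[2] = -3
(x ⊛ y)[3] = 0
(x ⊛ y)[4] = 6

x ⊛ y = [0, 0, -3, 0, 6]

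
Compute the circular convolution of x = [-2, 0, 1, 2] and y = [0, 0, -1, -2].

(x ⊛ y)[n] = Σ(m=0 to 3) x[m] · y[(n-m) mod 4]

Computing each output sample:
(x ⊛ y)[0] = -1
(x ⊛ y)[1] = -4
(x ⊛ y)[2] = -2
(x ⊛ y)[3] = 4

x ⊛ y = [-1, -4, -2, 4]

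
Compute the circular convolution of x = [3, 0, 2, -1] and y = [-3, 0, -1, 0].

(x ⊛ y)[n] = Σ(m=0 to 3) x[m] · y[(n-m) mod 4]

Computing each output sample:
(x ⊛ y)[0] = -11
(x ⊛ y)[1] = 1
(x ⊛ y)[2] = -9
(x ⊛ y)[3] = 3

x ⊛ y = [-11, 1, -9, 3]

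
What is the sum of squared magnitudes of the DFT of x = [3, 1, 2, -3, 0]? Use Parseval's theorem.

Parseval: Σ|x[n]|² = (1/N)Σ|X[k]|², so Σ|X[k]|² = N·Σ|x[n]|² = 5·23.0000

Σ|X[k]|² = N·Σ|x[n]|² = 5·23.0000 = 115.0000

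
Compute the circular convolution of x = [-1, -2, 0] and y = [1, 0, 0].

(x ⊛ y)[n] = Σ(m=0 to 2) x[m] · y[(n-m) mod 3]

Computing each output sample:
(x ⊛ y)[0] = -1
(x ⊛ y)[1] = -2
(x ⊛ y)[2] = 0

x ⊛ y = [-1, -2, 0]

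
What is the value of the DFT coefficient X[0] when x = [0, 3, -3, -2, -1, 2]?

X[0] = Σ(n=0 to 5) x[n] · ω_6^0 = Σ x[n]
= (0) + (3) + (-3) + (-2) + (-1) + (2)

X[0] = -1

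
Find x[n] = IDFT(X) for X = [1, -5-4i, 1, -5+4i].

x[n] = (1/4) Σ(k=0 to 3) X[k] · e^(2πikn/4)

Computing each x[n]:
x[0] = -2
x[1] = 2
x[2] = 3
x[3] = -2

x = [-2, 2, 3, -2]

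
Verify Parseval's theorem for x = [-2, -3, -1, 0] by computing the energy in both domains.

Time domain:
Σ|x[n]|² = |-2|² + |-3|² + |-1|² + |0|² = 14.0000

Frequency domain:
(1/4)Σ|X[k]|² = (1/4)(|-6|² + |-1+3i|² + |0|² + |-1-3i|²) = (1/4)·56.0000 = 14.0000

Both sides agree, confirming Parseval's theorem.

Σ|x[n]|² = (1/N)Σ|X[k]|² = 14.0000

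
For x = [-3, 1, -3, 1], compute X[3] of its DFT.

X[3] = Σ(n=0 to 3) x[n] · ω_4^(3n) where ω_4 = e^(-2πi/4)
= (-3)·ω_4^0 + (1)·ω_4^3 + (-3)·ω_4^6 + (1)·ω_4^9

X[3] = 0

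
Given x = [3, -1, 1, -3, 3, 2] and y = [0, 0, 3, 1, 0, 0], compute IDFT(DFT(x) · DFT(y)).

(x ⊛ y)[n] = Σ(m=0 to 5) x[m] · y[(n-m) mod 6]

Computing each output sample:
(x ⊛ y)[0] = 6
(x ⊛ y)[1] = 9
(x ⊛ y)[2] = 11
(x ⊛ y)[3] = 0
(x ⊛ y)[4] = 2
(x ⊛ y)[5] = -8

x ⊛ y = [6, 9, 11, 0, 2, -8]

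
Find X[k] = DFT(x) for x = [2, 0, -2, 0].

X[k] = Σ(n=0 to 3) x[n] · ω_4^(nk)
where ω_4 = e^(-2πi/4)

Computing each X[k]:
X[0] = 0
X[1] = 4
X[2] = 0
X[3] = 4

X = [0, 4, 0, 4]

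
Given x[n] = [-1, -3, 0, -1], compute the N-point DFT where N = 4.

X[k] = Σ(n=0 to 3) x[n] · ω_4^(nk)
where ω_4 = e^(-2πi/4)

Computing each X[k]:
X[0] = -5
X[1] = -1+2i
X[2] = 3
X[3] = -1-2i

X = [-5, -1+2i, 3, -1-2i]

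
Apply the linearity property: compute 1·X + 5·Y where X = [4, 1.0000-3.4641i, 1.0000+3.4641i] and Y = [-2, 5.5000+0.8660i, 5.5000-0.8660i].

By linearity: DFT(1x + 5y) = 1·DFT(x) + 5·DFT(y)
= 1·[4, 1.0000-3.4641i, 1.0000+3.4641i] + 5·[-2, 5.5000+0.8660i, 5.5000-0.8660i]

Computing element-wise:
Z[0] = 1·(4) + 5·(-2) = -6
Z[1] = 1·(1.0000-3.4641i) + 5·(5.5000+0.8660i) = 28.5000+0.8659i
Z[2] = 1·(1.0000+3.4641i) + 5·(5.5000-0.8660i) = 28.5000-0.8659i

DFT(1x + 5y) = 1·X + 5·Y = [-6, 28.5000+0.8659i, 28.5000-0.8659i]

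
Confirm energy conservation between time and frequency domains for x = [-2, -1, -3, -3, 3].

Time domain:
Σ|x[n]|² = |-2|² + |-1|² + |-3|² + |-3|² + |3|² = 32.0000

Frequency domain:
(1/5)Σ|X[k]|² = (1/5)(|-6|² + |3.4721+3.8042i|² + |-5.4721+2.3511i|² + |-5.4721-2.3511i|² + |3.4721-3.8042i|²) = (1/5)·160.0000 = 32.0000

Both sides agree, confirming Parseval's theorem.

Σ|x[n]|² = (1/N)Σ|X[k]|² = 32.0000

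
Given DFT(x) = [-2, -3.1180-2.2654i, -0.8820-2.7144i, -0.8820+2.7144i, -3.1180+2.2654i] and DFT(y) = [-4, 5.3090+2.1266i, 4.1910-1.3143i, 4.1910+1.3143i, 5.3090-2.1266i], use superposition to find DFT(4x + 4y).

By linearity: DFT(4x + 4y) = 4·DFT(x) + 4·DFT(y)
= 4·[-2, -3.1180-2.2654i, -0.8820-2.7144i, -0.8820+2.7144i, -3.1180+2.2654i] + 4·[-4, 5.3090+2.1266i, 4.1910-1.3143i, 4.1910+1.3143i, 5.3090-2.1266i]

Computing element-wise:
Z[0] = 4·(-2) + 4·(-4) = -24
Z[1] = 4·(-3.1180-2.2654i) + 4·(5.3090+2.1266i) = 8.7640-0.5552i
Z[2] = 4·(-0.8820-2.7144i) + 4·(4.1910-1.3143i) = 13.2360-16.1148i
Z[3] = 4·(-0.8820+2.7144i) + 4·(4.1910+1.3143i) = 13.2360+16.1148i
Z[4] = 4·(-3.1180+2.2654i) + 4·(5.3090-2.1266i) = 8.7640+0.5552i

DFT(4x + 4y) = 4·X + 4·Y = [-24, 8.7640-0.5552i, 13.2360-16.1148i, 13.2360+16.1148i, 8.7640+0.5552i]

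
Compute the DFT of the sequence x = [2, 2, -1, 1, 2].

X[k] = Σ(n=0 to 4) x[n] · ω_5^(nk)
where ω_5 = e^(-2πi/5)

Computing each X[k]:
X[0] = 6
X[1] = 3.2361+1.1756i
X[2] = -1.2361-1.9021i
X[3] = -1.2361+1.9021i
X[4] = 3.2361-1.1756i

X = [6, 3.2361+1.1756i, -1.2361-1.9021i, -1.2361+1.9021i, 3.2361-1.1756i]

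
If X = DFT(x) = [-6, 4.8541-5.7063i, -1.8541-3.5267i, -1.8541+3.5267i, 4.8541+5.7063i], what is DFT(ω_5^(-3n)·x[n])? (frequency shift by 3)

Modulation property: DFT(ω_5^(-3n)·x[n]) = X[(k-3) mod 5], so circularly shift X by 3 positions.

X[k-3] = [-1.8541-3.5267i, -1.8541+3.5267i, 4.8541+5.7063i, -6, 4.8541-5.7063i]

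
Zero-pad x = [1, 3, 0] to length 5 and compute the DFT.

Original 3-point DFT: [4, -0.5000-2.5981i, -0.5000+2.5981i]
Zero-padded 5-point DFT provides frequency interpolation.

DFT_5([x, 0, ...]) = [4, 1.9271-2.8532i, -1.4271-1.7634i, -1.4271+1.7634i, 1.9271+2.8532i]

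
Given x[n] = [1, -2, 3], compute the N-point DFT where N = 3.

X[k] = Σ(n=0 to 2) x[n] · ω_3^(nk)
where ω_3 = e^(-2πi/3)

Computing each X[k]:
X[0] = 2
X[1] = 0.5000+4.3301i
X[2] = 0.5000-4.3301i

X = [2, 0.5000+4.3301i, 0.5000-4.3301i]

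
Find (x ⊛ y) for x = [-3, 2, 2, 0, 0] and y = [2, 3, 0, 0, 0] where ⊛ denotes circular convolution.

(x ⊛ y)[n] = Σ(m=0 to 4) x[m] · y[(n-m) mod 5]

Computing each output sample:
(x ⊛ y)[0] = -6
(x ⊛ y)[1] = -5
(x ⊛ y)[2] = 10
(x ⊛ y)[3] = 6
(x ⊛ y)[4] = 0

x ⊛ y = [-6, -5, 10, 6, 0]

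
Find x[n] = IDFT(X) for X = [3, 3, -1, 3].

x[n] = (1/4) Σ(k=0 to 3) X[k] · e^(2πikn/4)

Computing each x[n]:
x[0] = 2
x[1] = 1
x[2] = -1
x[3] = 1

x = [2, 1, -1, 1]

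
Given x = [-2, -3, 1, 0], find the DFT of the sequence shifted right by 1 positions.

Time shift by 1: X_shifted[k] = ω_4^(1k) · X[k]
Shifted x = [0, -2, -3, 1]

DFT(x[n-1]) = [-4, 3+3i, -2, 3-3i]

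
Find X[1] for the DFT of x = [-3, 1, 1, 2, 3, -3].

X[1] = Σ(n=0 to 5) x[n] · ω_6^(1n) where ω_6 = e^(-2πi/6)
= (-3)·ω_6^0 + (1)·ω_6^1 + (1)·ω_6^2 + (2)·ω_6^3 + (3)·ω_6^4 + (-3)·ω_6^5

X[1] = -8.0000-1.7321i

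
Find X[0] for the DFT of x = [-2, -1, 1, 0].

X[0] = Σ(n=0 to 3) x[n] · ω_4^0 = Σ x[n]
= (-2) + (-1) + (1) + (0)

X[0] = -2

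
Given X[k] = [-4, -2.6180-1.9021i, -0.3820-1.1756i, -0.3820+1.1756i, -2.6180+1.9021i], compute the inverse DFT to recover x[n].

x[n] = (1/5) Σ(k=0 to 4) X[k] · e^(2πikn/5)

Computing each x[n]:
x[0] = -2
x[1] = 0
x[2] = 0
x[3] = 0
x[4] = -2

x = [-2, 0, 0, 0, -2]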